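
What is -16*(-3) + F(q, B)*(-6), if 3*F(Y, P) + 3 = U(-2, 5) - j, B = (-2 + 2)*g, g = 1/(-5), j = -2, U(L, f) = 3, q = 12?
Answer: 44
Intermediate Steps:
g = -⅕ ≈ -0.20000
B = 0 (B = (-2 + 2)*(-⅕) = 0*(-⅕) = 0)
F(Y, P) = ⅔ (F(Y, P) = -1 + (3 - 1*(-2))/3 = -1 + (3 + 2)/3 = -1 + (⅓)*5 = -1 + 5/3 = ⅔)
-16*(-3) + F(q, B)*(-6) = -16*(-3) + (⅔)*(-6) = 48 - 4 = 44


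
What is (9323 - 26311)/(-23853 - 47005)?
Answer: 8494/35429 ≈ 0.23975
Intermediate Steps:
(9323 - 26311)/(-23853 - 47005) = -16988/(-70858) = -16988*(-1/70858) = 8494/35429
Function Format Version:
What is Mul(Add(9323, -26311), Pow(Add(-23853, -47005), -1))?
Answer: Rational(8494, 35429) ≈ 0.23975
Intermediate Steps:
Mul(Add(9323, -26311), Pow(Add(-23853, -47005), -1)) = Mul(-16988, Pow(-70858, -1)) = Mul(-16988, Rational(-1, 70858)) = Rational(8494, 35429)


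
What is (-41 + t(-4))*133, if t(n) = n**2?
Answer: -3325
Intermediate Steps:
(-41 + t(-4))*133 = (-41 + (-4)**2)*133 = (-41 + 16)*133 = -25*133 = -3325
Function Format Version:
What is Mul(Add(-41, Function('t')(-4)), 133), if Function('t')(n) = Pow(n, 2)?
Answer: -3325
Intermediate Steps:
Mul(Add(-41, Function('t')(-4)), 133) = Mul(Add(-41, Pow(-4, 2)), 133) = Mul(Add(-41, 16), 133) = Mul(-25, 133) = -3325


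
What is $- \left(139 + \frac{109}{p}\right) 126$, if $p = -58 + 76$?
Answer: $-18277$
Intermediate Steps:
$p = 18$
$- \left(139 + \frac{109}{p}\right) 126 = - \left(139 + \frac{109}{18}\right) 126 = - \frac{2611 \cdot 126}{18} = \left(-1\right) 18277 = -18277$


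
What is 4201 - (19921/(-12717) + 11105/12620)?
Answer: 134864507455/32097708 ≈ 4201.7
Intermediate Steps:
4201 - (19921/(-12717) + 11105/12620) = 4201 - (19921*(-1/12717) + 11105*(1/12620)) = 4201 - (-19921/12717 + 2221/2524) = 4201 - 1*(-22036147/32097708) = 4201 + 22036147/32097708 = 134864507455/32097708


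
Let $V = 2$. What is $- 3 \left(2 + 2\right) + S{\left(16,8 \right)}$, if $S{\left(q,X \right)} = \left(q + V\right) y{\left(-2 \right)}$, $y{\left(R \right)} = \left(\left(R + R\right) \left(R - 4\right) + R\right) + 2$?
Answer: $420$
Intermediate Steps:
$y{\left(R \right)} = 2 + R + 2 R \left(-4 + R\right)$ ($y{\left(R \right)} = \left(2 R \left(-4 + R\right) + R\right) + 2 = \left(R + 2 R \left(-4 + R\right)\right) + 2 = 2 + R + 2 R \left(-4 + R\right)$)
$S{\left(q,X \right)} = 48 + 24 q$ ($S{\left(q,X \right)} = \left(q + 2\right) \left(2 - -14 + 2 \left(-2\right)^{2}\right) = \left(2 + q\right) \left(2 + 14 + 2 \cdot 4\right) = \left(2 + q\right) \left(2 + 14 + 8\right) = \left(2 + q\right) 24 = 48 + 24 q$)
$- 3 \left(2 + 2\right) + S{\left(16,8 \right)} = - 3 \left(2 + 2\right) + \left(48 + 24 \cdot 16\right) = \left(-3\right) 4 + \left(48 + 384\right) = -12 + 432 = 420$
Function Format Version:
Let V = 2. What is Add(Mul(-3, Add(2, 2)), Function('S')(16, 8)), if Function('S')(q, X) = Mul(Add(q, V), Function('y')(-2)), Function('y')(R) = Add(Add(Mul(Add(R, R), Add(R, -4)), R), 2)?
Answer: 420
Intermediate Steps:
Function('y')(R) = Add(2, R, Mul(2, R, Add(-4, R))) (Function('y')(R) = Add(Add(Mul(Mul(2, R), Add(-4, R)), R), 2) = Add(Add(Mul(2, R, Add(-4, R)), R), 2) = Add(Add(R, Mul(2, R, Add(-4, R))), 2) = Add(2, R, Mul(2, R, Add(-4, R))))
Function('S')(q, X) = Add(48, Mul(24, q)) (Function('S')(q, X) = Mul(Add(q, 2), Add(2, Mul(-7, -2), Mul(2, Pow(-2, 2)))) = Mul(Add(2, q), Add(2, 14, Mul(2, 4))) = Mul(Add(2, q), Add(2, 14, 8)) = Mul(Add(2, q), 24) = Add(48, Mul(24, q)))
Add(Mul(-3, Add(2, 2)), Function('S')(16, 8)) = Add(Mul(-3, Add(2, 2)), Add(48, Mul(24, 16))) = Add(Mul(-3, 4), Add(48, 384)) = Add(-12, 432) = 420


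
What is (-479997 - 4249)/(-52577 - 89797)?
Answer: 242123/71187 ≈ 3.4012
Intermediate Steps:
(-479997 - 4249)/(-52577 - 89797) = -484246/(-142374) = -484246*(-1/142374) = 242123/71187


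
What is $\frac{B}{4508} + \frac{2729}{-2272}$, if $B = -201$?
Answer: $- \frac{3189751}{2560544} \approx -1.2457$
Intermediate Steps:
$\frac{B}{4508} + \frac{2729}{-2272} = - \frac{201}{4508} + \frac{2729}{-2272} = \left(-201\right) \frac{1}{4508} + 2729 \left(- \frac{1}{2272}\right) = - \frac{201}{4508} - \frac{2729}{2272} = - \frac{3189751}{2560544}$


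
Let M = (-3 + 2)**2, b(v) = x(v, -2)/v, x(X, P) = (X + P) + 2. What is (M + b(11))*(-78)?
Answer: -156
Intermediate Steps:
x(X, P) = 2 + P + X (x(X, P) = (P + X) + 2 = 2 + P + X)
b(v) = 1 (b(v) = (2 - 2 + v)/v = v/v = 1)
M = 1 (M = (-1)**2 = 1)
(M + b(11))*(-78) = (1 + 1)*(-78) = 2*(-78) = -156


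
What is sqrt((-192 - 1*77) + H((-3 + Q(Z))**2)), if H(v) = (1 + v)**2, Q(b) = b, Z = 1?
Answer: 2*I*sqrt(61) ≈ 15.62*I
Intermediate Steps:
sqrt((-192 - 1*77) + H((-3 + Q(Z))**2)) = sqrt((-192 - 1*77) + (1 + (-3 + 1)**2)**2) = sqrt((-192 - 77) + (1 + (-2)**2)**2) = sqrt(-269 + (1 + 4)**2) = sqrt(-269 + 5**2) = sqrt(-269 + 25) = sqrt(-244) = 2*I*sqrt(61)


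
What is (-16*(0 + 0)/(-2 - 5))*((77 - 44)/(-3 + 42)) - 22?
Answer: -22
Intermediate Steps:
(-16*(0 + 0)/(-2 - 5))*((77 - 44)/(-3 + 42)) - 22 = (-0/(-7))*(33/39) - 22 = (-0*(-1)/7)*(33*(1/39)) - 22 = -16*0*(11/13) - 22 = 0*(11/13) - 22 = 0 - 22 = -22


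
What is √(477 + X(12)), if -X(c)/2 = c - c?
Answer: 3*√53 ≈ 21.840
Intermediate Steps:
X(c) = 0 (X(c) = -2*(c - c) = -2*0 = 0)
√(477 + X(12)) = √(477 + 0) = √477 = 3*√53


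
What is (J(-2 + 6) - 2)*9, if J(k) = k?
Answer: 18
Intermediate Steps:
(J(-2 + 6) - 2)*9 = ((-2 + 6) - 2)*9 = (4 - 2)*9 = 2*9 = 18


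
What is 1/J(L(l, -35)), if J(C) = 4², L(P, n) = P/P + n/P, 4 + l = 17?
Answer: 1/16 ≈ 0.062500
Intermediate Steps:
l = 13 (l = -4 + 17 = 13)
L(P, n) = 1 + n/P
J(C) = 16
1/J(L(l, -35)) = 1/16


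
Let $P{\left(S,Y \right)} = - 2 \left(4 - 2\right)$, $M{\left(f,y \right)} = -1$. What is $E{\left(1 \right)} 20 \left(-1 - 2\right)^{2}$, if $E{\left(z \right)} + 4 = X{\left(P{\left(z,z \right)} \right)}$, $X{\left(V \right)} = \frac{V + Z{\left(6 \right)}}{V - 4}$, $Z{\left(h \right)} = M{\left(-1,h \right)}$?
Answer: $- \frac{1215}{2} \approx -607.5$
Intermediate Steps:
$Z{\left(h \right)} = -1$
$P{\left(S,Y \right)} = -4$ ($P{\left(S,Y \right)} = \left(-2\right) 2 = -4$)
$X{\left(V \right)} = \frac{-1 + V}{-4 + V}$ ($X{\left(V \right)} = \frac{V - 1}{V - 4} = \frac{-1 + V}{-4 + V}$)
$E{\left(z \right)} = - \frac{27}{8}$ ($E{\left(z \right)} = -4 + \frac{-1 - 4}{-4 - 4} = -4 + \frac{1}{-8} \left(-5\right) = -4 - - \frac{5}{8} = -4 + \frac{5}{8} = - \frac{27}{8}$)
$E{\left(1 \right)} 20 \left(-1 - 2\right)^{2} = \left(- \frac{27}{8}\right) 20 \left(-1 - 2\right)^{2} = - \frac{135 \left(-3\right)^{2}}{2} = \left(- \frac{135}{2}\right) 9 = - \frac{1215}{2}$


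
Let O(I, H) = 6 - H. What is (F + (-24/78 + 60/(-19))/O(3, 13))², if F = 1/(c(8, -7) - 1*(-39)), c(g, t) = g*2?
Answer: 2382318481/9043059025 ≈ 0.26344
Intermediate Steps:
c(g, t) = 2*g
F = 1/55 (F = 1/(2*8 - 1*(-39)) = 1/(16 + 39) = 1/55 ≈ 0.018182)
(F + (-24/78 + 60/(-19))/O(3, 13))² = (1/55 + (-24/78 + 60/(-19))/(6 - 1*13))² = (1/55 + (-24*1/78 + 60*(-1/19))/(6 - 13))² = (1/55 + (-4/13 - 60/19)/(-7))² = (1/55 - 856/247*(-⅐))² = (1/55 + 856/1729)² = (48809/95095)² = 2382318481/9043059025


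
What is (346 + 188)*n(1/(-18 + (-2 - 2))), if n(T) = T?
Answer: -267/11 ≈ -24.273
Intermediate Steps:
(346 + 188)*n(1/(-18 + (-2 - 2))) = (346 + 188)/(-18 + (-2 - 2)) = 534/(-18 - 4) = 534/(-22) = 534*(-1/22) = -267/11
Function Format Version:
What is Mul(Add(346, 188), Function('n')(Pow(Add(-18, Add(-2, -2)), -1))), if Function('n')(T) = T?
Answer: Rational(-267, 11) ≈ -24.273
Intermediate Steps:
Mul(Add(346, 188), Function('n')(Pow(Add(-18, Add(-2, -2)), -1))) = Mul(Add(346, 188), Pow(Add(-18, Add(-2, -2)), -1)) = Mul(534, Pow(Add(-18, -4), -1)) = Mul(534, Pow(-22, -1)) = Mul(534, Rational(-1, 22)) = Rational(-267, 11)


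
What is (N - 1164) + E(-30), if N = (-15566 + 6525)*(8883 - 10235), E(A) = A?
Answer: 12222238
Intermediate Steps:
N = 12223432 (N = -9041*(-1352) = 12223432)
(N - 1164) + E(-30) = (12223432 - 1164) - 30 = 12222268 - 30 = 12222238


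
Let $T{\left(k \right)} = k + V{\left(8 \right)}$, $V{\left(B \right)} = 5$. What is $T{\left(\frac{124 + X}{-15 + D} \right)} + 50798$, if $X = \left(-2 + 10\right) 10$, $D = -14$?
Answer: $\frac{1473083}{29} \approx 50796.0$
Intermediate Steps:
$X = 80$ ($X = 8 \cdot 10 = 80$)
$T{\left(k \right)} = 5 + k$ ($T{\left(k \right)} = k + 5 = 5 + k$)
$T{\left(\frac{124 + X}{-15 + D} \right)} + 50798 = \left(5 + \frac{124 + 80}{-15 - 14}\right) + 50798 = \left(5 + \frac{204}{-29}\right) + 50798 = \left(5 + 204 \left(- \frac{1}{29}\right)\right) + 50798 = \left(5 - \frac{204}{29}\right) + 50798 = - \frac{59}{29} + 50798 = \frac{1473083}{29}$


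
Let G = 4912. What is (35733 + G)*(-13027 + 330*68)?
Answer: 382591385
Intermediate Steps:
(35733 + G)*(-13027 + 330*68) = (35733 + 4912)*(-13027 + 330*68) = 40645*(-13027 + 22440) = 40645*9413 = 382591385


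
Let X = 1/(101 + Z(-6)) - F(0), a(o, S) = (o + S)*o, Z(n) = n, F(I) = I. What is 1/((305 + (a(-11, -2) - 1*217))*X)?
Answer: 95/231 ≈ 0.41126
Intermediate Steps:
a(o, S) = o*(S + o) (a(o, S) = (S + o)*o = o*(S + o))
X = 1/95 (X = 1/(101 - 6) - 1*0 = 1/95 + 0 = 1/95 ≈ 0.010526)
1/((305 + (a(-11, -2) - 1*217))*X) = 1/((305 + (-11*(-2 - 11) - 1*217))*(1/95)) = 1/((305 + (-11*(-13) - 217))*(1/95)) = 1/((305 + (143 - 217))*(1/95)) = 1/((305 - 74)*(1/95)) = 1/(231*(1/95)) = 1/(231/95) = 95/231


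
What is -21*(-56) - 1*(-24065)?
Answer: 25241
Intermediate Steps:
-21*(-56) - 1*(-24065) = 1176 + 24065 = 25241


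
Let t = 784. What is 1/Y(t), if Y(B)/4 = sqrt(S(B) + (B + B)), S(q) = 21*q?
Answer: sqrt(23)/2576 ≈ 0.0018617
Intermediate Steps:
Y(B) = 4*sqrt(23)*sqrt(B) (Y(B) = 4*sqrt(21*B + (B + B)) = 4*sqrt(21*B + 2*B) = 4*sqrt(23*B) = 4*(sqrt(23)*sqrt(B)) = 4*sqrt(23)*sqrt(B))
1/Y(t) = 1/(4*sqrt(23)*sqrt(784)) = 1/(4*sqrt(23)*28) = 1/(112*sqrt(23)) = sqrt(23)/2576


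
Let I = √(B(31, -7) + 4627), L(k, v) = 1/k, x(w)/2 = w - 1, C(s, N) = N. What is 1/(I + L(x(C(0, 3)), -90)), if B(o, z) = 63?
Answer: -4/75039 + 16*√4690/75039 ≈ 0.014549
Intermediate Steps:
x(w) = -2 + 2*w (x(w) = 2*(w - 1) = 2*(-1 + w) = -2 + 2*w)
I = √4690 (I = √(63 + 4627) = √4690 ≈ 68.484)
1/(I + L(x(C(0, 3)), -90)) = 1/(√4690 + 1/(-2 + 2*3)) = 1/(√4690 + 1/(-2 + 6)) = 1/(√4690 + 1/4) = 1/(√4690 + ¼) = 1/(¼ + √4690)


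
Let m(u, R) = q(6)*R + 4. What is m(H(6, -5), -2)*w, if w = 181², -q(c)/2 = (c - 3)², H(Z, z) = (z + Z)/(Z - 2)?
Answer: 1310440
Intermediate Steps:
H(Z, z) = (Z + z)/(-2 + Z)
q(c) = -2*(-3 + c)² (q(c) = -2*(c - 3)² = -2*(-3 + c)²)
m(u, R) = 4 - 18*R (m(u, R) = (-2*(-3 + 6)²)*R + 4 = (-2*3²)*R + 4 = (-2*9)*R + 4 = -18*R + 4 = 4 - 18*R)
w = 32761
m(H(6, -5), -2)*w = (4 - 18*(-2))*32761 = (4 + 36)*32761 = 40*32761 = 1310440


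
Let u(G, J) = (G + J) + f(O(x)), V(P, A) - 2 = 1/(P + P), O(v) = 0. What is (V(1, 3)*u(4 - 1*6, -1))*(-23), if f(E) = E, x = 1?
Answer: 345/2 ≈ 172.50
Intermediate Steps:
V(P, A) = 2 + 1/(2*P) (V(P, A) = 2 + 1/(P + P) = 2 + 1/(2*P))
u(G, J) = G + J (u(G, J) = (G + J) + 0 = G + J)
(V(1, 3)*u(4 - 1*6, -1))*(-23) = ((2 + (½)/1)*((4 - 1*6) - 1))*(-23) = ((2 + (½)*1)*((4 - 6) - 1))*(-23) = ((2 + ½)*(-2 - 1))*(-23) = ((5/2)*(-3))*(-23) = -15/2*(-23) = 345/2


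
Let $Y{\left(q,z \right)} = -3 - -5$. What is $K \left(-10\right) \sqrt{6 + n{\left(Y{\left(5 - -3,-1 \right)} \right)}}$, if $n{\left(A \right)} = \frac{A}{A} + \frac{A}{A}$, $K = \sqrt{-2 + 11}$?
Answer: $- 60 \sqrt{2} \approx -84.853$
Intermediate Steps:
$K = 3$ ($K = \sqrt{9} = 3$)
$Y{\left(q,z \right)} = 2$ ($Y{\left(q,z \right)} = -3 + 5 = 2$)
$n{\left(A \right)} = 2$ ($n{\left(A \right)} = 1 + 1 = 2$)
$K \left(-10\right) \sqrt{6 + n{\left(Y{\left(5 - -3,-1 \right)} \right)}} = 3 \left(-10\right) \sqrt{6 + 2} = - 30 \sqrt{8} = - 30 \cdot 2 \sqrt{2} = - 60 \sqrt{2}$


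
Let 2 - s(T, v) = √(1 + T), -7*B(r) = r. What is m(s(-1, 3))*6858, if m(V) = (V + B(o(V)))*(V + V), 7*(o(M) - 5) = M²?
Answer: 1618488/49 ≈ 33030.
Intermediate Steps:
o(M) = 5 + M²/7
B(r) = -r/7
s(T, v) = 2 - √(1 + T)
m(V) = 2*V*(-5/7 + V - V²/49) (m(V) = (V - (5 + V²/7)/7)*(V + V) = (V + (-5/7 - V²/49))*(2*V) = (-5/7 + V - V²/49)*(2*V) = 2*V*(-5/7 + V - V²/49))
m(s(-1, 3))*6858 = (2*(2 - √(1 - 1))*(-35 - (2 - √(1 - 1))² + 49*(2 - √(1 - 1)))/49)*6858 = (2*(2 - √0)*(-35 - (2 - √0)² + 49*(2 - √0))/49)*6858 = (2*(2 - 1*0)*(-35 - (2 - 1*0)² + 49*(2 - 1*0))/49)*6858 = (2*(2 + 0)*(-35 - (2 + 0)² + 49*(2 + 0))/49)*6858 = ((2/49)*2*(-35 - 1*2² + 49*2))*6858 = ((2/49)*2*(-35 - 1*4 + 98))*6858 = ((2/49)*2*(-35 - 4 + 98))*6858 = ((2/49)*2*59)*6858 = (236/49)*6858 = 1618488/49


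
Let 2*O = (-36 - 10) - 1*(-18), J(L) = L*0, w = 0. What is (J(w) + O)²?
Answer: 196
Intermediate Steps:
J(L) = 0
O = -14 (O = ((-36 - 10) - 1*(-18))/2 = (-46 + 18)/2 = (½)*(-28) = -14)
(J(w) + O)² = (0 - 14)² = (-14)² = 196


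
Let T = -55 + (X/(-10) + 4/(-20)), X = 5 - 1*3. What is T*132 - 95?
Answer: -37039/5 ≈ -7407.8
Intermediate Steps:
X = 2 (X = 5 - 3 = 2)
T = -277/5 (T = -55 + (2/(-10) + 4/(-20)) = -55 + (2*(-1/10) + 4*(-1/20)) = -55 + (-1/5 - 1/5) = -55 - 2/5 = -277/5 ≈ -55.400)
T*132 - 95 = -277/5*132 - 95 = -36564/5 - 95 = -37039/5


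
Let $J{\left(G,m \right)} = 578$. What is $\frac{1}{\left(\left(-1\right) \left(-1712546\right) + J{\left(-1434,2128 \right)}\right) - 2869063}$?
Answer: $- \frac{1}{1155939} \approx -8.651 \cdot 10^{-7}$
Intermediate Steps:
$\frac{1}{\left(\left(-1\right) \left(-1712546\right) + J{\left(-1434,2128 \right)}\right) - 2869063} = \frac{1}{\left(\left(-1\right) \left(-1712546\right) + 578\right) - 2869063} = \frac{1}{\left(1712546 + 578\right) - 2869063} = \frac{1}{1713124 - 2869063} = \frac{1}{-1155939} = - \frac{1}{1155939}$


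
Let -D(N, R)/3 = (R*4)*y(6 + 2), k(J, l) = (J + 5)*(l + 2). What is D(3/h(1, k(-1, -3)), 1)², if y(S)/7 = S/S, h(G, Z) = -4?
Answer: 7056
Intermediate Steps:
k(J, l) = (2 + l)*(5 + J) (k(J, l) = (5 + J)*(2 + l) = (2 + l)*(5 + J))
y(S) = 7 (y(S) = 7*(S/S) = 7*1 = 7)
D(N, R) = -84*R (D(N, R) = -3*R*4*7 = -3*4*R*7 = -84*R)
D(3/h(1, k(-1, -3)), 1)² = (-84*1)² = (-84)² = 7056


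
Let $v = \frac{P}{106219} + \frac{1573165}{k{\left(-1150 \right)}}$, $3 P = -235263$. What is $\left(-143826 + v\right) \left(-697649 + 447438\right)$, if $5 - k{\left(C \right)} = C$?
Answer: $\frac{79512451056373738}{2230599} \approx 3.5646 \cdot 10^{10}$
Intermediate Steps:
$P = -78421$ ($P = \frac{1}{3} \left(-235263\right) = -78421$)
$k{\left(C \right)} = 5 - C$
$v = \frac{3036535216}{2230599}$ ($v = - \frac{78421}{106219} + \frac{1573165}{5 - -1150} = \left(-78421\right) \frac{1}{106219} + \frac{1573165}{5 + 1150} = - \frac{78421}{106219} + \frac{1573165}{1155} = - \frac{78421}{106219} + 1573165 \cdot \frac{1}{1155} = - \frac{78421}{106219} + \frac{28603}{21} = \frac{3036535216}{2230599} \approx 1361.3$)
$\left(-143826 + v\right) \left(-697649 + 447438\right) = \left(-143826 + \frac{3036535216}{2230599}\right) \left(-697649 + 447438\right) = \left(- \frac{317781596558}{2230599}\right) \left(-250211\right) = \frac{79512451056373738}{2230599}$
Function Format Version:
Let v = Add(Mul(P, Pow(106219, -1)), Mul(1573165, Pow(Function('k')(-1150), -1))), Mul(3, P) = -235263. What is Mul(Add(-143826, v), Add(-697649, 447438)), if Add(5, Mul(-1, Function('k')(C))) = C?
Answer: Rational(79512451056373738, 2230599) ≈ 3.5646e+10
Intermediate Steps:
P = -78421 (P = Mul(Rational(1, 3), -235263) = -78421)
Function('k')(C) = Add(5, Mul(-1, C))
v = Rational(3036535216, 2230599) (v = Add(Mul(-78421, Pow(106219, -1)), Mul(1573165, Pow(Add(5, Mul(-1, -1150)), -1))) = Add(Mul(-78421, Rational(1, 106219)), Mul(1573165, Pow(Add(5, 1150), -1))) = Add(Rational(-78421, 106219), Mul(1573165, Pow(1155, -1))) = Add(Rational(-78421, 106219), Mul(1573165, Rational(1, 1155))) = Add(Rational(-78421, 106219), Rational(28603, 21)) = Rational(3036535216, 2230599) ≈ 1361.3)
Mul(Add(-143826, v), Add(-697649, 447438)) = Mul(Add(-143826, Rational(3036535216, 2230599)), Add(-697649, 447438)) = Mul(Rational(-317781596558, 2230599), -250211) = Rational(79512451056373738, 2230599)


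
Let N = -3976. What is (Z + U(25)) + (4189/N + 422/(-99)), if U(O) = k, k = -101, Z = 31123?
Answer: 171956495/5544 ≈ 31017.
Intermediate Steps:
U(O) = -101
(Z + U(25)) + (4189/N + 422/(-99)) = (31123 - 101) + (4189/(-3976) + 422/(-99)) = 31022 + (4189*(-1/3976) + 422*(-1/99)) = 31022 + (-59/56 - 422/99) = 31022 - 29473/5544 = 171956495/5544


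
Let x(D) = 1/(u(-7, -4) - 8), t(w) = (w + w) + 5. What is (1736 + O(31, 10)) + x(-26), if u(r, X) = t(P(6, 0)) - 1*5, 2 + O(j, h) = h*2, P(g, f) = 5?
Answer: 3509/2 ≈ 1754.5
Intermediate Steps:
t(w) = 5 + 2*w (t(w) = 2*w + 5 = 5 + 2*w)
O(j, h) = -2 + 2*h (O(j, h) = -2 + h*2 = -2 + 2*h)
u(r, X) = 10 (u(r, X) = (5 + 2*5) - 1*5 = (5 + 10) - 5 = 15 - 5 = 10)
x(D) = ½ (x(D) = 1/(10 - 8) = 1/2 = ½)
(1736 + O(31, 10)) + x(-26) = (1736 + (-2 + 2*10)) + ½ = (1736 + (-2 + 20)) + ½ = (1736 + 18) + ½ = 1754 + ½ = 3509/2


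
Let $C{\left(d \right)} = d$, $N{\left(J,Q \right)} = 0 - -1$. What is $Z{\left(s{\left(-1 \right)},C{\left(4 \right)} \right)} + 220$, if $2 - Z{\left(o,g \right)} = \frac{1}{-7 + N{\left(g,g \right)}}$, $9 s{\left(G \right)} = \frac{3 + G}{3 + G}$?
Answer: $\frac{1333}{6} \approx 222.17$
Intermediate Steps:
$N{\left(J,Q \right)} = 1$ ($N{\left(J,Q \right)} = 0 + 1 = 1$)
$s{\left(G \right)} = \frac{1}{9}$ ($s{\left(G \right)} = \frac{\left(3 + G\right) \frac{1}{3 + G}}{9} = \frac{1}{9} \cdot 1 = \frac{1}{9}$)
$Z{\left(o,g \right)} = \frac{13}{6}$ ($Z{\left(o,g \right)} = 2 - \frac{1}{-7 + 1} = 2 - \frac{1}{-6} = 2 - - \frac{1}{6} = 2 + \frac{1}{6} = \frac{13}{6}$)
$Z{\left(s{\left(-1 \right)},C{\left(4 \right)} \right)} + 220 = \frac{13}{6} + 220 = \frac{1333}{6}$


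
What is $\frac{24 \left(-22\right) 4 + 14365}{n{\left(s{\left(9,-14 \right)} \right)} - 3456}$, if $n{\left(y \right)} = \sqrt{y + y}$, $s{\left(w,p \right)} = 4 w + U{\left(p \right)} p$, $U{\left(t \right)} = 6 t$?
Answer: $- \frac{1764432}{497563} - \frac{12253 \sqrt{606}}{5970756} \approx -3.5967$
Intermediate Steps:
$s{\left(w,p \right)} = 4 w + 6 p^{2}$ ($s{\left(w,p \right)} = 4 w + 6 p p = 4 w + 6 p^{2}$)
$n{\left(y \right)} = \sqrt{2} \sqrt{y}$ ($n{\left(y \right)} = \sqrt{2 y} = \sqrt{2} \sqrt{y}$)
$\frac{24 \left(-22\right) 4 + 14365}{n{\left(s{\left(9,-14 \right)} \right)} - 3456} = \frac{24 \left(-22\right) 4 + 14365}{\sqrt{2} \sqrt{4 \cdot 9 + 6 \left(-14\right)^{2}} - 3456} = \frac{\left(-528\right) 4 + 14365}{\sqrt{2} \sqrt{36 + 6 \cdot 196} - 3456} = \frac{-2112 + 14365}{\sqrt{2} \sqrt{36 + 1176} - 3456} = \frac{12253}{\sqrt{2} \sqrt{1212} - 3456} = \frac{12253}{\sqrt{2} \cdot 2 \sqrt{303} - 3456} = \frac{12253}{2 \sqrt{606} - 3456} = \frac{12253}{-3456 + 2 \sqrt{606}}$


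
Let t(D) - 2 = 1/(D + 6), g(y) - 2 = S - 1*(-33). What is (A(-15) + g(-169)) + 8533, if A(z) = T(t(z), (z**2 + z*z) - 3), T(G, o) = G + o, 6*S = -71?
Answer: 162091/18 ≈ 9005.1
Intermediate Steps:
S = -71/6 (S = (1/6)*(-71) = -71/6 ≈ -11.833)
g(y) = 139/6 (g(y) = 2 + (-71/6 - 1*(-33)) = 2 + (-71/6 + 33) = 2 + 127/6 = 139/6)
t(D) = 2 + 1/(6 + D) (t(D) = 2 + 1/(D + 6) = 2 + 1/(6 + D))
A(z) = -3 + 2*z**2 + (13 + 2*z)/(6 + z) (A(z) = (13 + 2*z)/(6 + z) + ((z**2 + z*z) - 3) = (13 + 2*z)/(6 + z) + ((z**2 + z**2) - 3) = (13 + 2*z)/(6 + z) + (2*z**2 - 3) = (13 + 2*z)/(6 + z) + (-3 + 2*z**2) = -3 + 2*z**2 + (13 + 2*z)/(6 + z))
(A(-15) + g(-169)) + 8533 = ((-5 - 1*(-15) + 2*(-15)**3 + 12*(-15)**2)/(6 - 15) + 139/6) + 8533 = ((-5 + 15 + 2*(-3375) + 12*225)/(-9) + 139/6) + 8533 = (-(-5 + 15 - 6750 + 2700)/9 + 139/6) + 8533 = (-1/9*(-4040) + 139/6) + 8533 = (4040/9 + 139/6) + 8533 = 8497/18 + 8533 = 162091/18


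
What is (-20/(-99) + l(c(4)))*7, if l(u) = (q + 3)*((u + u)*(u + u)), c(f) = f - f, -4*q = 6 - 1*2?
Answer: 140/99 ≈ 1.4141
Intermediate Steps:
q = -1 (q = -(6 - 1*2)/4 = -(6 - 2)/4 = -¼*4 = -1)
c(f) = 0
l(u) = 8*u² (l(u) = (-1 + 3)*((u + u)*(u + u)) = 2*((2*u)*(2*u)) = 2*(4*u²) = 8*u²)
(-20/(-99) + l(c(4)))*7 = (-20/(-99) + 8*0²)*7 = (-20*(-1/99) + 8*0)*7 = (20/99 + 0)*7 = (20/99)*7 = 140/99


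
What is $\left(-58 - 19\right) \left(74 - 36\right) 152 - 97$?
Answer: $-444849$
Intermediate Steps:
$\left(-58 - 19\right) \left(74 - 36\right) 152 - 97 = \left(-77\right) 38 \cdot 152 - 97 = \left(-2926\right) 152 - 97 = -444752 - 97 = -444849$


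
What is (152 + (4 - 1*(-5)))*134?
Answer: 21574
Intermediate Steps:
(152 + (4 - 1*(-5)))*134 = (152 + (4 + 5))*134 = (152 + 9)*134 = 161*134 = 21574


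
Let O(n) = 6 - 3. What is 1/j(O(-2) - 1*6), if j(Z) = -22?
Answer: -1/22 ≈ -0.045455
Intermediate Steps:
O(n) = 3
1/j(O(-2) - 1*6) = 1/(-22) = -1/22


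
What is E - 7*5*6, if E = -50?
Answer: -260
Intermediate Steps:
E - 7*5*6 = -50 - 7*5*6 = -50 - 35*6 = -50 - 1*210 = -50 - 210 = -260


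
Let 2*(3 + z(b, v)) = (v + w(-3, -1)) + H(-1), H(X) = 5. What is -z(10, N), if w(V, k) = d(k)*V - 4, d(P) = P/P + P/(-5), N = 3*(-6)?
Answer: 133/10 ≈ 13.300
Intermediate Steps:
N = -18
d(P) = 1 - P/5 (d(P) = 1 + P*(-1/5) = 1 - P/5)
w(V, k) = -4 + V*(1 - k/5) (w(V, k) = (1 - k/5)*V - 4 = V*(1 - k/5) - 4 = -4 + V*(1 - k/5))
z(b, v) = -43/10 + v/2 (z(b, v) = -3 + ((v + (-4 - 3 - 1/5*(-3)*(-1))) + 5)/2 = -3 + ((v + (-4 - 3 - 3/5)) + 5)/2 = -3 + ((v - 38/5) + 5)/2 = -3 + ((-38/5 + v) + 5)/2 = -3 + (-13/5 + v)/2 = -3 + (-13/10 + v/2) = -43/10 + v/2)
-z(10, N) = -(-43/10 + (1/2)*(-18)) = -(-43/10 - 9) = -1*(-133/10) = 133/10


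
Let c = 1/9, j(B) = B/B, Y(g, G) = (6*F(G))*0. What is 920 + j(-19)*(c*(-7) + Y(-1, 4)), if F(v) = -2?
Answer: 8273/9 ≈ 919.22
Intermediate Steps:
Y(g, G) = 0 (Y(g, G) = (6*(-2))*0 = -12*0 = 0)
j(B) = 1
c = ⅑ ≈ 0.11111
920 + j(-19)*(c*(-7) + Y(-1, 4)) = 920 + 1*((⅑)*(-7) + 0) = 920 + 1*(-7/9 + 0) = 920 + 1*(-7/9) = 920 - 7/9 = 8273/9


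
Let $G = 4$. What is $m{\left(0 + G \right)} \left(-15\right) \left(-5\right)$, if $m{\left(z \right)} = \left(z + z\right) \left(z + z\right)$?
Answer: $4800$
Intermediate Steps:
$m{\left(z \right)} = 4 z^{2}$ ($m{\left(z \right)} = 2 z 2 z = 4 z^{2}$)
$m{\left(0 + G \right)} \left(-15\right) \left(-5\right) = 4 \left(0 + 4\right)^{2} \left(-15\right) \left(-5\right) = 4 \cdot 4^{2} \left(-15\right) \left(-5\right) = 4 \cdot 16 \left(-15\right) \left(-5\right) = 64 \left(-15\right) \left(-5\right) = \left(-960\right) \left(-5\right) = 4800$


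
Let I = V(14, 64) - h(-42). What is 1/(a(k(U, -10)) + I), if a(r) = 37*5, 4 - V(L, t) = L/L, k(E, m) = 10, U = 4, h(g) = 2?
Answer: 1/186 ≈ 0.0053763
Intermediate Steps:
V(L, t) = 3 (V(L, t) = 4 - L/L = 4 - 1*1 = 4 - 1 = 3)
a(r) = 185
I = 1 (I = 3 - 1*2 = 3 - 2 = 1)
1/(a(k(U, -10)) + I) = 1/(185 + 1) = 1/186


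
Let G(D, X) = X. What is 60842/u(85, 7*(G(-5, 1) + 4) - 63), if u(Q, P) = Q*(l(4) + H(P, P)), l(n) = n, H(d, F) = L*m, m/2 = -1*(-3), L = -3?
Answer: -30421/595 ≈ -51.128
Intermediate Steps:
m = 6 (m = 2*(-1*(-3)) = 2*3 = 6)
H(d, F) = -18 (H(d, F) = -3*6 = -18)
u(Q, P) = -14*Q (u(Q, P) = Q*(4 - 18) = Q*(-14) = -14*Q)
60842/u(85, 7*(G(-5, 1) + 4) - 63) = 60842/((-14*85)) = 60842/(-1190) = 60842*(-1/1190) = -30421/595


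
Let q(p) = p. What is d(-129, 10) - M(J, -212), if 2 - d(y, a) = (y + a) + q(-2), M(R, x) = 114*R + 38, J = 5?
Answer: -485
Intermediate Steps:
M(R, x) = 38 + 114*R
d(y, a) = 4 - a - y (d(y, a) = 2 - ((y + a) - 2) = 2 - ((a + y) - 2) = 2 - (-2 + a + y) = 2 + (2 - a - y) = 4 - a - y)
d(-129, 10) - M(J, -212) = (4 - 1*10 - 1*(-129)) - (38 + 114*5) = (4 - 10 + 129) - (38 + 570) = 123 - 1*608 = 123 - 608 = -485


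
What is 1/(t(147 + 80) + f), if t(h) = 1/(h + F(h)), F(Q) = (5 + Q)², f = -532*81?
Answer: -54051/2329165691 ≈ -2.3206e-5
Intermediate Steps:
f = -43092
t(h) = 1/(h + (5 + h)²)
1/(t(147 + 80) + f) = 1/(1/((147 + 80) + (5 + (147 + 80))²) - 43092) = 1/(1/(227 + (5 + 227)²) - 43092) = 1/(1/(227 + 232²) - 43092) = 1/(1/(227 + 53824) - 43092) = 1/(1/54051 - 43092) = 1/(-2329165691/54051) = -54051/2329165691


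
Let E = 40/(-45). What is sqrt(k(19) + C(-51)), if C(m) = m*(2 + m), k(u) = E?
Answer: sqrt(22483)/3 ≈ 49.981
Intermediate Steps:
E = -8/9 (E = 40*(-1/45) = -8/9 ≈ -0.88889)
k(u) = -8/9
sqrt(k(19) + C(-51)) = sqrt(-8/9 - 51*(2 - 51)) = sqrt(-8/9 - 51*(-49)) = sqrt(-8/9 + 2499) = sqrt(22483/9) = sqrt(22483)/3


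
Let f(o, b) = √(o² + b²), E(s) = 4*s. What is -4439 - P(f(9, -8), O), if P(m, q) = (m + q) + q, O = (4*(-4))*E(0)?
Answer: -4439 - √145 ≈ -4451.0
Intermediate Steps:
f(o, b) = √(b² + o²)
O = 0 (O = (4*(-4))*(4*0) = -16*0 = 0)
P(m, q) = m + 2*q
-4439 - P(f(9, -8), O) = -4439 - (√((-8)² + 9²) + 2*0) = -4439 - (√(64 + 81) + 0) = -4439 - (√145 + 0) = -4439 - √145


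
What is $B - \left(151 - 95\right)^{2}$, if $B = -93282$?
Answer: $-96418$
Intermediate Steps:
$B - \left(151 - 95\right)^{2} = -93282 - \left(151 - 95\right)^{2} = -93282 - 56^{2} = -93282 - 3136 = -96418$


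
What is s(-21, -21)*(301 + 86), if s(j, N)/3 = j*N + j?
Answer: 487620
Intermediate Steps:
s(j, N) = 3*j + 3*N*j (s(j, N) = 3*(j*N + j) = 3*(N*j + j) = 3*(j + N*j) = 3*j + 3*N*j)
s(-21, -21)*(301 + 86) = (3*(-21)*(1 - 21))*(301 + 86) = (3*(-21)*(-20))*387 = 1260*387 = 487620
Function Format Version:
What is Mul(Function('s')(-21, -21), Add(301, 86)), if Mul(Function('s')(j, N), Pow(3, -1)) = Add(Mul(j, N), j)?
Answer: 487620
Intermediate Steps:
Function('s')(j, N) = Add(Mul(3, j), Mul(3, N, j)) (Function('s')(j, N) = Mul(3, Add(Mul(j, N), j)) = Mul(3, Add(Mul(N, j), j)) = Mul(3, Add(j, Mul(N, j))) = Add(Mul(3, j), Mul(3, N, j)))
Mul(Function('s')(-21, -21), Add(301, 86)) = Mul(Mul(3, -21, Add(1, -21)), Add(301, 86)) = Mul(Mul(3, -21, -20), 387) = Mul(1260, 387) = 487620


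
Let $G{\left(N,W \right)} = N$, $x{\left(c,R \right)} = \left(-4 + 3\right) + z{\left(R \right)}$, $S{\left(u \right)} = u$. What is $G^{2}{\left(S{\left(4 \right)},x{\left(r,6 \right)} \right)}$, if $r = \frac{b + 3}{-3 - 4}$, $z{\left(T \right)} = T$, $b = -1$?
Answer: $16$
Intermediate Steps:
$r = - \frac{2}{7}$ ($r = \frac{-1 + 3}{-3 - 4} = \frac{2}{-7} = 2 \left(- \frac{1}{7}\right) = - \frac{2}{7} \approx -0.28571$)
$x{\left(c,R \right)} = -1 + R$ ($x{\left(c,R \right)} = \left(-4 + 3\right) + R = -1 + R$)
$G^{2}{\left(S{\left(4 \right)},x{\left(r,6 \right)} \right)} = 4^{2} = 16$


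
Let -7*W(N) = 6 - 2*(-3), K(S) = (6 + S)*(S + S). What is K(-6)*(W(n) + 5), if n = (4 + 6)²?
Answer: 0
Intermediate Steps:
K(S) = 2*S*(6 + S) (K(S) = (6 + S)*(2*S) = 2*S*(6 + S))
n = 100 (n = 10² = 100)
W(N) = -12/7 (W(N) = -(6 - 2*(-3))/7 = -(6 + 6)/7 = -⅐*12 = -12/7)
K(-6)*(W(n) + 5) = (2*(-6)*(6 - 6))*(-12/7 + 5) = (2*(-6)*0)*(23/7) = 0*(23/7) = 0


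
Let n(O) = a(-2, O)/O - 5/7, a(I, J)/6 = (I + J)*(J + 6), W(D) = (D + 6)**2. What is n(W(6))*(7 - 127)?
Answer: -744900/7 ≈ -1.0641e+5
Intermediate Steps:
W(D) = (6 + D)**2
a(I, J) = 6*(6 + J)*(I + J) (a(I, J) = 6*((I + J)*(J + 6)) = 6*((I + J)*(6 + J)) = 6*((6 + J)*(I + J)) = 6*(6 + J)*(I + J))
n(O) = -5/7 + (-72 + 6*O**2 + 24*O)/O (n(O) = (6*O**2 + 36*(-2) + 36*O + 6*(-2)*O)/O - 5/7 = (6*O**2 - 72 + 36*O - 12*O)/O - 5*1/7 = (-72 + 6*O**2 + 24*O)/O - 5/7 = -5/7 + (-72 + 6*O**2 + 24*O)/O)
n(W(6))*(7 - 127) = (163/7 - 72/(6 + 6)**2 + 6*(6 + 6)**2)*(7 - 127) = (163/7 - 72/(12**2) + 6*12**2)*(-120) = (163/7 - 72/144 + 6*144)*(-120) = (163/7 - 72*1/144 + 864)*(-120) = (163/7 - 1/2 + 864)*(-120) = (12415/14)*(-120) = -744900/7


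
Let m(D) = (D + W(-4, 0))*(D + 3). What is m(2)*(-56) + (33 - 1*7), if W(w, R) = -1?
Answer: -254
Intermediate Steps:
m(D) = (-1 + D)*(3 + D) (m(D) = (D - 1)*(D + 3) = (-1 + D)*(3 + D))
m(2)*(-56) + (33 - 1*7) = (-3 + 2² + 2*2)*(-56) + (33 - 1*7) = (-3 + 4 + 4)*(-56) + (33 - 7) = 5*(-56) + 26 = -280 + 26 = -254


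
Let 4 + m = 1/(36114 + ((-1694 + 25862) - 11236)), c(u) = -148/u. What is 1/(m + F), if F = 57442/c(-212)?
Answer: 1814702/149309658825 ≈ 1.2154e-5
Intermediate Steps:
m = -196183/49046 (m = -4 + 1/(36114 + ((-1694 + 25862) - 11236)) = -4 + 1/(36114 + (24168 - 11236)) = -4 + 1/(36114 + 12932) = -4 + 1/49046 = -196183/49046 ≈ -4.0000)
F = 3044426/37 (F = 57442/((-148/(-212))) = 57442/((-148*(-1/212))) = 57442/(37/53) = 57442*(53/37) = 3044426/37 ≈ 82282.)
1/(m + F) = 1/(-196183/49046 + 3044426/37) = 1/(149309658825/1814702) = 1814702/149309658825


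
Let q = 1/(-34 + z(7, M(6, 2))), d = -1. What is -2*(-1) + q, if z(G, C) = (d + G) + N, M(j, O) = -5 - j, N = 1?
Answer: 53/27 ≈ 1.9630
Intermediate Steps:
z(G, C) = G (z(G, C) = (-1 + G) + 1 = G)
q = -1/27 (q = 1/(-34 + 7) = 1/(-27) = -1/27 ≈ -0.037037)
-2*(-1) + q = -2*(-1) - 1/27 = 2 - 1/27 = 53/27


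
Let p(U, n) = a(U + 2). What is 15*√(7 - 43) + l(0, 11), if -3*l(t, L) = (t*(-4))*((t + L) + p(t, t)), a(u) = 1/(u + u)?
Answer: 90*I ≈ 90.0*I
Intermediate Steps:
a(u) = 1/(2*u)
p(U, n) = 1/(2*(2 + U)) (p(U, n) = 1/(2*(U + 2)) = 1/(2*(2 + U)))
l(t, L) = 4*t*(L + t + 1/(2*(2 + t)))/3 (l(t, L) = -t*(-4)*((t + L) + 1/(2*(2 + t)))/3 = -(-4*t)*((L + t) + 1/(2*(2 + t)))/3 = -(-4*t)*(L + t + 1/(2*(2 + t)))/3 = -(-4)*t*(L + t + 1/(2*(2 + t)))/3 = 4*t*(L + t + 1/(2*(2 + t)))/3)
15*√(7 - 43) + l(0, 11) = 15*√(7 - 43) + (⅔)*0*(1 + 2*(2 + 0)*(11 + 0))/(2 + 0) = 15*√(-36) + (⅔)*0*(1 + 2*2*11)/2 = 15*(6*I) + (⅔)*0*(½)*(1 + 44) = 90*I + (⅔)*0*(½)*45 = 90*I + 0 = 90*I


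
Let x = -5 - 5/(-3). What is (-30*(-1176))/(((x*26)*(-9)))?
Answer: 588/13 ≈ 45.231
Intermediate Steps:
x = -10/3 (x = -5 - ⅓*(-5) = -5 + 5/3 = -10/3 ≈ -3.3333)
(-30*(-1176))/(((x*26)*(-9))) = (-30*(-1176))/((-10/3*26*(-9))) = 35280/((-260/3*(-9))) = 35280/780 = 35280*(1/780) = 588/13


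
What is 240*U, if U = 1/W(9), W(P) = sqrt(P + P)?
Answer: 40*sqrt(2) ≈ 56.569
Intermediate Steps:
W(P) = sqrt(2)*sqrt(P) (W(P) = sqrt(2*P) = sqrt(2)*sqrt(P))
U = sqrt(2)/6 (U = 1/(sqrt(2)*sqrt(9)) = 1/(sqrt(2)*3) = 1/(3*sqrt(2)) = sqrt(2)/6 ≈ 0.23570)
240*U = 240*(sqrt(2)/6) = 40*sqrt(2)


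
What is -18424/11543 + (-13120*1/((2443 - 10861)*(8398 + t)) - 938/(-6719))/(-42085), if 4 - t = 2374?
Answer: -4720749326680475486/2957636562045791505 ≈ -1.5961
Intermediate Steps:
t = -2370 (t = 4 - 1*2374 = 4 - 2374 = -2370)
-18424/11543 + (-13120*1/((2443 - 10861)*(8398 + t)) - 938/(-6719))/(-42085) = -18424/11543 + (-13120*1/((2443 - 10861)*(8398 - 2370)) - 938/(-6719))/(-42085) = -18424*1/11543 + (-13120/(6028*(-8418)) - 938*(-1/6719))*(-1/42085) = -2632/1649 + (-13120/(-50743704) + 938/6719)*(-1/42085) = -2632/1649 + (-13120*(-1/50743704) + 938/6719)*(-1/42085) = -2632/1649 + (1640/6342963 + 938/6719)*(-1/42085) = -2632/1649 + (5960718454/42618368397)*(-1/42085) = -2632/1649 - 5960718454/1793594033987745 = -4720749326680475486/2957636562045791505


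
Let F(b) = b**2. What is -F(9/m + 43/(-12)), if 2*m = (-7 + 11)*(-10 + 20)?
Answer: -2209/225 ≈ -9.8178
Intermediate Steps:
m = 20 (m = ((-7 + 11)*(-10 + 20))/2 = (4*10)/2 = (1/2)*40 = 20)
-F(9/m + 43/(-12)) = -(9/20 + 43/(-12))**2 = -(9*(1/20) + 43*(-1/12))**2 = -(9/20 - 43/12)**2 = -(-47/15)**2 = -1*2209/225 = -2209/225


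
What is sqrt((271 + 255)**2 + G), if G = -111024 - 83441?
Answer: sqrt(82211) ≈ 286.72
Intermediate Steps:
G = -194465
sqrt((271 + 255)**2 + G) = sqrt((271 + 255)**2 - 194465) = sqrt(526**2 - 194465) = sqrt(276676 - 194465) = sqrt(82211)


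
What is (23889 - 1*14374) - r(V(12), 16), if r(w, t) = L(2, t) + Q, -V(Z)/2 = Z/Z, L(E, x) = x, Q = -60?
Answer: 9559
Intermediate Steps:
V(Z) = -2 (V(Z) = -2*Z/Z = -2*1 = -2)
r(w, t) = -60 + t (r(w, t) = t - 60 = -60 + t)
(23889 - 1*14374) - r(V(12), 16) = (23889 - 1*14374) - (-60 + 16) = (23889 - 14374) - 1*(-44) = 9515 + 44 = 9559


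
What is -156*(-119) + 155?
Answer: 18719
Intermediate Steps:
-156*(-119) + 155 = 18564 + 155 = 18719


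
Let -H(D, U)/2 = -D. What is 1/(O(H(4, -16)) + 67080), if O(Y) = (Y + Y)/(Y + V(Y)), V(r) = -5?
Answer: 3/201256 ≈ 1.4906e-5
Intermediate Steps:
H(D, U) = 2*D (H(D, U) = -(-2)*D = 2*D)
O(Y) = 2*Y/(-5 + Y) (O(Y) = (Y + Y)/(Y - 5) = (2*Y)/(-5 + Y) = 2*Y/(-5 + Y))
1/(O(H(4, -16)) + 67080) = 1/(2*(2*4)/(-5 + 2*4) + 67080) = 1/(2*8/(-5 + 8) + 67080) = 1/(2*8/3 + 67080) = 1/(2*8*(⅓) + 67080) = 1/(16/3 + 67080) = 1/(201256/3) = 3/201256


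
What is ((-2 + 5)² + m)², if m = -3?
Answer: 36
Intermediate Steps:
((-2 + 5)² + m)² = ((-2 + 5)² - 3)² = (3² - 3)² = (9 - 3)² = 6² = 36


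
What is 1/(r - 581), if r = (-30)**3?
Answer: -1/27581 ≈ -3.6257e-5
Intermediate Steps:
r = -27000
1/(r - 581) = 1/(-27000 - 581) = 1/(-27581) = -1/27581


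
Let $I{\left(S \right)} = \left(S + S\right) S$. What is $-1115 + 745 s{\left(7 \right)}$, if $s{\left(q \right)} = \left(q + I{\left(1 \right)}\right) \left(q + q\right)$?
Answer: $92755$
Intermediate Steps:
$I{\left(S \right)} = 2 S^{2}$ ($I{\left(S \right)} = 2 S S = 2 S^{2}$)
$s{\left(q \right)} = 2 q \left(2 + q\right)$ ($s{\left(q \right)} = \left(q + 2 \cdot 1^{2}\right) \left(q + q\right) = \left(q + 2 \cdot 1\right) 2 q = \left(q + 2\right) 2 q = \left(2 + q\right) 2 q = 2 q \left(2 + q\right)$)
$-1115 + 745 s{\left(7 \right)} = -1115 + 745 \cdot 2 \cdot 7 \left(2 + 7\right) = -1115 + 745 \cdot 2 \cdot 7 \cdot 9 = -1115 + 745 \cdot 126 = -1115 + 93870 = 92755$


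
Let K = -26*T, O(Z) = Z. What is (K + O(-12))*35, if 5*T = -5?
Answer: 490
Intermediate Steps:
T = -1 (T = (⅕)*(-5) = -1)
K = 26 (K = -26*(-1) = 26)
(K + O(-12))*35 = (26 - 12)*35 = 14*35 = 490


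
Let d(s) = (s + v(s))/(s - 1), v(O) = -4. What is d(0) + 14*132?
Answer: 1852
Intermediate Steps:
d(s) = (-4 + s)/(-1 + s) (d(s) = (s - 4)/(s - 1) = (-4 + s)/(-1 + s))
d(0) + 14*132 = (-4 + 0)/(-1 + 0) + 14*132 = -4/(-1) + 1848 = -1*(-4) + 1848 = 4 + 1848 = 1852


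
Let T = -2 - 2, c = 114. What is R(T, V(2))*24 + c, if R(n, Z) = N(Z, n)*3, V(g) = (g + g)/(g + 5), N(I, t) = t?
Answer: -174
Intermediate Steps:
V(g) = 2*g/(5 + g) (V(g) = (2*g)/(5 + g) = 2*g/(5 + g))
T = -4
R(n, Z) = 3*n (R(n, Z) = n*3 = 3*n)
R(T, V(2))*24 + c = (3*(-4))*24 + 114 = -12*24 + 114 = -288 + 114 = -174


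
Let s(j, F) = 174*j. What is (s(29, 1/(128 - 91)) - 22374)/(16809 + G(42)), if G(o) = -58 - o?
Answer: -17328/16709 ≈ -1.0370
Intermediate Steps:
(s(29, 1/(128 - 91)) - 22374)/(16809 + G(42)) = (174*29 - 22374)/(16809 + (-58 - 1*42)) = (5046 - 22374)/(16809 + (-58 - 42)) = -17328/(16809 - 100) = -17328/16709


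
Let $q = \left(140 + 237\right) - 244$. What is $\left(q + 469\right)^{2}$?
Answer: $362404$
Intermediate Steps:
$q = 133$ ($q = 377 - 244 = 133$)
$\left(q + 469\right)^{2} = \left(133 + 469\right)^{2} = 602^{2} = 362404$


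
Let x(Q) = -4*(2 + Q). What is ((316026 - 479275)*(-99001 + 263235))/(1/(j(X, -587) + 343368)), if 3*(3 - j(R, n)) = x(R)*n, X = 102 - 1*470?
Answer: -16886314538305982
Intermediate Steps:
X = -368 (X = 102 - 470 = -368)
x(Q) = -8 - 4*Q
j(R, n) = 3 - n*(-8 - 4*R)/3 (j(R, n) = 3 - (-8 - 4*R)*n/3 = 3 - n*(-8 - 4*R)/3)
((316026 - 479275)*(-99001 + 263235))/(1/(j(X, -587) + 343368)) = ((316026 - 479275)*(-99001 + 263235))/(1/((3 + (4/3)*(-587)*(2 - 368)) + 343368)) = (-163249*164234)/(1/((3 + (4/3)*(-587)*(-366)) + 343368)) = -26811036266/(1/((3 + 286456) + 343368)) = -26811036266/(1/(286459 + 343368)) = -26811036266/(1/629827) = -26811036266/1/629827 = -26811036266*629827 = -16886314538305982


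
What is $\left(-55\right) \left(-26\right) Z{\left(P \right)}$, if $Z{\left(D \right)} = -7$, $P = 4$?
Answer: $-10010$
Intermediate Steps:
$\left(-55\right) \left(-26\right) Z{\left(P \right)} = \left(-55\right) \left(-26\right) \left(-7\right) = 1430 \left(-7\right) = -10010$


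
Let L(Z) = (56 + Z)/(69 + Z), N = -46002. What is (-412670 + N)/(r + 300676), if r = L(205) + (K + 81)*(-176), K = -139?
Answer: -125676128/85182477 ≈ -1.4754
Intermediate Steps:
L(Z) = (56 + Z)/(69 + Z)
r = 2797253/274 (r = (56 + 205)/(69 + 205) + (-139 + 81)*(-176) = 261/274 - 58*(-176) = (1/274)*261 + 10208 = 261/274 + 10208 = 2797253/274 ≈ 10209.)
(-412670 + N)/(r + 300676) = (-412670 - 46002)/(2797253/274 + 300676) = -458672/85182477/274 = -458672*274/85182477 = -125676128/85182477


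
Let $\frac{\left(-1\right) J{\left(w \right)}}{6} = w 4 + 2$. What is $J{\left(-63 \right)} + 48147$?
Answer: $49647$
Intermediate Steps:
$J{\left(w \right)} = -12 - 24 w$ ($J{\left(w \right)} = - 6 \left(w 4 + 2\right) = - 6 \left(4 w + 2\right) = - 6 \left(2 + 4 w\right) = -12 - 24 w$)
$J{\left(-63 \right)} + 48147 = \left(-12 - -1512\right) + 48147 = \left(-12 + 1512\right) + 48147 = 1500 + 48147 = 49647$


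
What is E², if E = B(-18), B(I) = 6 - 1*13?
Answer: 49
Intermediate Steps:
B(I) = -7 (B(I) = 6 - 13 = -7)
E = -7
E² = (-7)² = 49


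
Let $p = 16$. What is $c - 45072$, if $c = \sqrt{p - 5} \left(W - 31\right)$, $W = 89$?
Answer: $-45072 + 58 \sqrt{11} \approx -44880.0$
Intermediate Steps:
$c = 58 \sqrt{11}$ ($c = \sqrt{16 - 5} \left(89 - 31\right) = \sqrt{11} \cdot 58 = 58 \sqrt{11} \approx 192.36$)
$c - 45072 = 58 \sqrt{11} - 45072 = -45072 + 58 \sqrt{11}$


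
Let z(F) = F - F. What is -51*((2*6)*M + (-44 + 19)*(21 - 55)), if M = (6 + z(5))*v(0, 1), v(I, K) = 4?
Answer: -58038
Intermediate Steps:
z(F) = 0
M = 24 (M = (6 + 0)*4 = 6*4 = 24)
-51*((2*6)*M + (-44 + 19)*(21 - 55)) = -51*((2*6)*24 + (-44 + 19)*(21 - 55)) = -51*(12*24 - 25*(-34)) = -51*(288 + 850) = -51*1138 = -58038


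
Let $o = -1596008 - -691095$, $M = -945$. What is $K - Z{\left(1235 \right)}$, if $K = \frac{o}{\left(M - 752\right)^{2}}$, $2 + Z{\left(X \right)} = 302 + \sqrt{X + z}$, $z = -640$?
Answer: $- \frac{864847613}{2879809} - \sqrt{595} \approx -324.71$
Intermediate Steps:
$o = -904913$ ($o = -1596008 + 691095 = -904913$)
$Z{\left(X \right)} = 300 + \sqrt{-640 + X}$ ($Z{\left(X \right)} = -2 + \left(302 + \sqrt{X - 640}\right) = -2 + \left(302 + \sqrt{-640 + X}\right) = 300 + \sqrt{-640 + X}$)
$K = - \frac{904913}{2879809}$ ($K = - \frac{904913}{\left(-945 - 752\right)^{2}} = - \frac{904913}{\left(-1697\right)^{2}} = - \frac{904913}{2879809} \approx -0.31423$)
$K - Z{\left(1235 \right)} = - \frac{904913}{2879809} - \left(300 + \sqrt{-640 + 1235}\right) = - \frac{904913}{2879809} - \left(300 + \sqrt{595}\right) = - \frac{864847613}{2879809} - \sqrt{595}$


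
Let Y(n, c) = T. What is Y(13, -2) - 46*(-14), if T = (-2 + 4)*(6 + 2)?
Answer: 660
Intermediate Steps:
T = 16 (T = 2*8 = 16)
Y(n, c) = 16
Y(13, -2) - 46*(-14) = 16 - 46*(-14) = 16 + 644 = 660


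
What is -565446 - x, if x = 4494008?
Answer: -5059454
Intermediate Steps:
-565446 - x = -565446 - 1*4494008 = -565446 - 4494008 = -5059454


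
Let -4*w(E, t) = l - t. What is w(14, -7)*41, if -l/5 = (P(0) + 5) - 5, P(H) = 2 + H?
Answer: 123/4 ≈ 30.750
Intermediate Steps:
l = -10 (l = -5*(((2 + 0) + 5) - 5) = -5*((2 + 5) - 5) = -5*(7 - 5) = -5*2 = -10)
w(E, t) = 5/2 + t/4 (w(E, t) = -(-10 - t)/4 = 5/2 + t/4)
w(14, -7)*41 = (5/2 + (¼)*(-7))*41 = (5/2 - 7/4)*41 = (¾)*41 = 123/4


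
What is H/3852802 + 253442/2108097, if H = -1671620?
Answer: -1273737631328/4061040168897 ≈ -0.31365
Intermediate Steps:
H/3852802 + 253442/2108097 = -1671620/3852802 + 253442/2108097 = -1671620*1/3852802 + 253442*(1/2108097) = -835810/1926401 + 253442/2108097 = -1273737631328/4061040168897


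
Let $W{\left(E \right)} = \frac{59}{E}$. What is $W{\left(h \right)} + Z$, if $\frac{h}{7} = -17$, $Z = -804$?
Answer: $- \frac{95735}{119} \approx -804.5$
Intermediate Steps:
$h = -119$ ($h = 7 \left(-17\right) = -119$)
$W{\left(h \right)} + Z = \frac{59}{-119} - 804 = 59 \left(- \frac{1}{119}\right) - 804 = - \frac{59}{119} - 804 = - \frac{95735}{119}$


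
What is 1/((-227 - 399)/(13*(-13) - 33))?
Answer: 101/313 ≈ 0.32268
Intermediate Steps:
1/((-227 - 399)/(13*(-13) - 33)) = 1/(-626/(-169 - 33)) = 1/(-626/(-202)) = 1/(-626*(-1/202)) = 1/(313/101) = 101/313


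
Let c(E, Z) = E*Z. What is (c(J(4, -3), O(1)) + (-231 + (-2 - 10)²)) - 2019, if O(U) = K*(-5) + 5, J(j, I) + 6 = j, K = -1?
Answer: -2126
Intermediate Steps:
J(j, I) = -6 + j
O(U) = 10 (O(U) = -1*(-5) + 5 = 5 + 5 = 10)
(c(J(4, -3), O(1)) + (-231 + (-2 - 10)²)) - 2019 = ((-6 + 4)*10 + (-231 + (-2 - 10)²)) - 2019 = (-2*10 + (-231 + (-12)²)) - 2019 = (-20 + (-231 + 144)) - 2019 = (-20 - 87) - 2019 = -107 - 2019 = -2126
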